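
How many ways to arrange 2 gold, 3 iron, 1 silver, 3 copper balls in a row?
9! / (2! × 3! × 1! × 3!) = 5040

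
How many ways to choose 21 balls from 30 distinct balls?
C(30,21) = 30!/(21!×9!) = 14307150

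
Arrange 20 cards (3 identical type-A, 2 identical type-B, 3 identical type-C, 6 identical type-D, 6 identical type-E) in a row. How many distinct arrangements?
20! / (3! × 2! × 3! × 6! × 6!) = 65181916800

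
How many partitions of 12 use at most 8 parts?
By conjugation, equals partitions of 12 into parts ≤ 8. Let r_j(i) = number of partitions of i into parts ≤ j, for i = 0..12. r_1(i) = 1 for all i; r_j(i) = r_{j-1}(i) + r_j(i-j). Rows j = 2..8: ≤2: 1 1 2 2 3 3 4 4 5 5 6 6 7; ≤3: 1 1 2 3 4 5 7 8 10 12 14 16 19; ≤4: 1 1 2 3 5 6 9 11 15 18 23 27 34; ≤5: 1 1 2 3 5 7 10 13 18 23 30 37 47; ≤6: 1 1 2 3 5 7 11 14 20 26 35 44 58; ≤7: 1 1 2 3 5 7 11 15 21 28 38 49 65; ≤8: 1 1 2 3 5 7 11 15 22 29 40 52 70. r_8(12) = 70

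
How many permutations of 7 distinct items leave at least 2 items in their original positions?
Exactly j fixed points: C(7,j)·!(7-j); sum over j ≥ 2 (derangement numbers via !m = (m-1)·(!(m-1) + !(m-2)): !0..!5 = 1, 0, 1, 2, 9, 44). Σ_{j=2}^{7} C(7,j)·!(7-j) = C(7,2)·!5 + C(7,3)·!4 + C(7,4)·!3 + C(7,5)·!2 + C(7,6)·!1 + C(7,7)·!0 = 21·44 + 35·9 + 35·2 + 21·1 + 7·0 + 1·1 = 1331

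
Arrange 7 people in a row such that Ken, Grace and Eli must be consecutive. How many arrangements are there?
Treat the 3 as one block: (7-3+1)! × 3! = 120 × 6 = 720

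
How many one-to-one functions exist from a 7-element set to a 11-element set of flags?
P(11,7) = 11!/(11-7)! = 1663200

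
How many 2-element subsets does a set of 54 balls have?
C(54,2) = 54!/(2!×52!) = 1431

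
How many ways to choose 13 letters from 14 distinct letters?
C(14,13) = 14!/(13!×1!) = 14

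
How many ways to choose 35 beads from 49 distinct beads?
C(49,35) = 49!/(35!×14!) = 675248872536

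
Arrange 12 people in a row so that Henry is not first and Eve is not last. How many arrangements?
By inclusion-exclusion: 12! - 2×(12-1)! + (12-2)! = 479001600 - 79833600 + 3628800 = 402796800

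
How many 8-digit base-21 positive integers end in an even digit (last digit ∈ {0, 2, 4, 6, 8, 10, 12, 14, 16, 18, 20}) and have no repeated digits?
Last∈{0,2,4,6,8,10,12,14,16,18,20}. Last=0: 390700800. Last nonzero: 10×19×P(19,6) = 3711657600. Total = 4102358400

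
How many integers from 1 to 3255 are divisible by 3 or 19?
⌊3255/3⌋ + ⌊3255/19⌋ - ⌊3255/57⌋ = 1085 + 171 - 57 = 1199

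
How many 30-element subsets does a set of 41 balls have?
C(41,30) = 41!/(30!×11!) = 3159461968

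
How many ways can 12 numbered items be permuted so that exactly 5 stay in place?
Choose the 5 fixed points C(12,5) = 792, derange the rest: !7 = Σ_{j=0}^{7} (-1)^j·7!/j! = 5040 - 5040 + 2520 - 840 + 210 - 42 + 7 - 1 = 1854. Product = 792 × 1854 = 1468368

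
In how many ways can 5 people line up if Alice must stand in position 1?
Fix one position: (5-1)! = 24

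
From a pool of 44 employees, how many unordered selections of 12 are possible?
C(44,12) = 44!/(12!×32!) = 21090682613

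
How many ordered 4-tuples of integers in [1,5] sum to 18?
Coefficient of x^18 in (x + x² + ... + x^5)^4. By inclusion-exclusion on dice exceeding 5: Σ_j (-1)^j C(4,j)·C(18-1-5j, 3) = C(4,0)·C(17,3) - C(4,1)·C(12,3) + C(4,2)·C(7,3) = 1·680 - 4·220 + 6·35 = 10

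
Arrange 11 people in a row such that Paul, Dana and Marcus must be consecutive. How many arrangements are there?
Treat the 3 as one block: (11-3+1)! × 3! = 362880 × 6 = 2177280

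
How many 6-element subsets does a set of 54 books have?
C(54,6) = 54!/(6!×48!) = 25827165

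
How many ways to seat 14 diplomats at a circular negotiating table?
Circular: fix one position, arrange the rest. (14-1)! = 6227020800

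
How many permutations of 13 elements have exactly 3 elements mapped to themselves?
Choose the 3 fixed points C(13,3) = 286, derange the rest: !10 = Σ_{j=0}^{10} (-1)^j·10!/j! = 3628800 - 3628800 + 1814400 - 604800 + 151200 - 30240 + 5040 - 720 + 90 - 10 + 1 = 1334961. Product = 286 × 1334961 = 381798846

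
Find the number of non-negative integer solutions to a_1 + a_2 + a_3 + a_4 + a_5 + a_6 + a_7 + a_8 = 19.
C(19+8-1, 8-1) = C(26, 7) = 657800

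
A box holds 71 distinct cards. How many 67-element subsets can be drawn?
C(71,67) = 71!/(67!×4!) = 971635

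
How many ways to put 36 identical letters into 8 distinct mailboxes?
C(36+8-1, 8-1) = C(43, 7) = 32224114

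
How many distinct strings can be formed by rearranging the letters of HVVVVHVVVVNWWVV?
15! / (1! × 10! × 2! × 2!) = 90090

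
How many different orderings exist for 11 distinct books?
11! = 39916800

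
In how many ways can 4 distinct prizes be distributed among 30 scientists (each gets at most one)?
P(30,4) = 30!/(30-4)! = 657720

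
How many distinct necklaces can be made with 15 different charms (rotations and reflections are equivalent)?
(15-1)!/2 = 87178291200/2 = 43589145600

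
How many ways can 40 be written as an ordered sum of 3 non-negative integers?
C(40+3-1, 3-1) = C(42, 2) = 861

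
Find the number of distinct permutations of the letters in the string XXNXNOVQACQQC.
13! / (1! × 2! × 1! × 3! × 2! × 3! × 1!) = 43243200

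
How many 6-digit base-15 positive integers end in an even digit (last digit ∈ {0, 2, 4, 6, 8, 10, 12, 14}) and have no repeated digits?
Last∈{0,2,4,6,8,10,12,14}. Last=0: 240240. Last nonzero: 7×13×P(13,4) = 1561560. Total = 1801800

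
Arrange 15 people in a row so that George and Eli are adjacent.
Treat as block: (15-1)! × 2! = 87178291200 × 2 = 174356582400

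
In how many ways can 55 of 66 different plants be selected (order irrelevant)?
C(66,55) = 66!/(55!×11!) = 1074082795968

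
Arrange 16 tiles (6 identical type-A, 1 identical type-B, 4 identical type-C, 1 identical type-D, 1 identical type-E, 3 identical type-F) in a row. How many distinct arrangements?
16! / (6! × 1! × 4! × 1! × 1! × 3!) = 201801600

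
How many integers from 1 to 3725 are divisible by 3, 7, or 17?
⌊3725/3⌋+⌊3725/7⌋+⌊3725/17⌋ - ⌊3725/21⌋-⌊3725/51⌋-⌊3725/119⌋ + ⌊3725/357⌋ = 1241+532+219 - 177-73-31 + 10 = 1721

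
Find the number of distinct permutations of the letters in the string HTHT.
4! / (2! × 2!) = 6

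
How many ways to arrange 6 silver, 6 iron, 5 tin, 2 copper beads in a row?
19! / (6! × 6! × 5! × 2!) = 977728752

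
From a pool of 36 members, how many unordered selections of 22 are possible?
C(36,22) = 36!/(22!×14!) = 3796297200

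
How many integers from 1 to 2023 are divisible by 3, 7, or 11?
⌊2023/3⌋+⌊2023/7⌋+⌊2023/11⌋ - ⌊2023/21⌋-⌊2023/33⌋-⌊2023/77⌋ + ⌊2023/231⌋ = 674+289+183 - 96-61-26 + 8 = 971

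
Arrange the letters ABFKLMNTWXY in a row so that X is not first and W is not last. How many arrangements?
By inclusion-exclusion: 11! - 2×(11-1)! + (11-2)! = 39916800 - 7257600 + 362880 = 33022080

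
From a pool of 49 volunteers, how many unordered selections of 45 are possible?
C(49,45) = 49!/(45!×4!) = 211876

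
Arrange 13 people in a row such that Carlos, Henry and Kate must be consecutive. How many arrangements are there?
Treat the 3 as one block: (13-3+1)! × 3! = 39916800 × 6 = 239500800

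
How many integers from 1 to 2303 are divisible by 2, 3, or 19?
⌊2303/2⌋+⌊2303/3⌋+⌊2303/19⌋ - ⌊2303/6⌋-⌊2303/38⌋-⌊2303/57⌋ + ⌊2303/114⌋ = 1151+767+121 - 383-60-40 + 20 = 1576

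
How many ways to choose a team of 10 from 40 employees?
C(40,10) = 40!/(10!×30!) = 847660528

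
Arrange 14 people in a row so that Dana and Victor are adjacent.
Treat as block: (14-1)! × 2! = 6227020800 × 2 = 12454041600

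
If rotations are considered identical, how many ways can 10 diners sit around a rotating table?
Circular: fix one position, arrange the rest. (10-1)! = 362880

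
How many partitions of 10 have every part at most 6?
Let r_j(i) = number of partitions of i into parts ≤ j, for i = 0..10. r_1(i) = 1 for all i; r_j(i) = r_{j-1}(i) + r_j(i-j). Rows j = 2..6: ≤2: 1 1 2 2 3 3 4 4 5 5 6; ≤3: 1 1 2 3 4 5 7 8 10 12 14; ≤4: 1 1 2 3 5 6 9 11 15 18 23; ≤5: 1 1 2 3 5 7 10 13 18 23 30; ≤6: 1 1 2 3 5 7 11 14 20 26 35. r_6(10) = 35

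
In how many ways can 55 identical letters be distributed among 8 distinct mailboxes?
C(55+8-1, 8-1) = C(62, 7) = 491796152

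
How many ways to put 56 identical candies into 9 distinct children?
C(56+9-1, 9-1) = C(64, 8) = 4426165368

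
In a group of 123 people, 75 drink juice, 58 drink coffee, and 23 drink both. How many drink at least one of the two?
|A∪B| = |A| + |B| - |A∩B| = 75 + 58 - 23 = 110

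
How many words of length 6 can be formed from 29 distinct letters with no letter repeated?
P(29,6) = 29!/(29-6)! = 342014400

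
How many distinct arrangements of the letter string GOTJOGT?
7! / (2! × 1! × 2! × 2!) = 630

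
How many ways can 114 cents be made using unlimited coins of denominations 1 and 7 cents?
Coefficient of x^114 in 1/(1-x^1) · 1/(1-x^7). Use j coins of 7 for j = 0..⌊114/7⌋ = 16, the rest in 1s: 16 + 1 = 17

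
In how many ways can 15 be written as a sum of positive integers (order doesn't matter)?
Pentagonal recurrence p(n) = p(n-1) + p(n-2) - p(n-5) - p(n-7) + p(n-12) + p(n-15) - ... gives p(0..14) = 1, 1, 2, 3, 5, 7, 11, 15, 22, 30, 42, 56, 77, 101, 135. p(15) = p(14) + p(13) - p(10) - p(8) + p(3) + p(0) = 135 + 101 - 42 - 22 + 3 + 1 = 176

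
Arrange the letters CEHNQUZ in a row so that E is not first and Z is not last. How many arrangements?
By inclusion-exclusion: 7! - 2×(7-1)! + (7-2)! = 5040 - 1440 + 120 = 3720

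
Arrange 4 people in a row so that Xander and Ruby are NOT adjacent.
Total - adjacent = 4! - (4-1)!×2 = 24 - 12 = 12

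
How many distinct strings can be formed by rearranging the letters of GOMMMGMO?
8! / (4! × 2! × 2!) = 420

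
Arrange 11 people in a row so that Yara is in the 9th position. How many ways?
Fix one position: (11-1)! = 3628800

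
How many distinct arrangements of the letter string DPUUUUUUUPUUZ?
13! / (2! × 1! × 1! × 9!) = 8580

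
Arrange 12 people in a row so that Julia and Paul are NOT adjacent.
Total - adjacent = 12! - (12-1)!×2 = 479001600 - 79833600 = 399168000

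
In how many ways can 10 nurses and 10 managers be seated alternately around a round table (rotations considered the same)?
Fix one of the nurses: (10-1)! ways for the remaining nurses, × 10! ways for the managers = 362880 × 3628800 = 1316818944000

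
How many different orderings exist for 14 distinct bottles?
14! = 87178291200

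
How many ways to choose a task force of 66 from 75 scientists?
C(75,66) = 75!/(66!×9!) = 125595622175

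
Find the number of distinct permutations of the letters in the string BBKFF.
5! / (2! × 1! × 2!) = 30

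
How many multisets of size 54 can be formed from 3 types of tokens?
C(54+3-1, 3-1) = C(56, 2) = 1540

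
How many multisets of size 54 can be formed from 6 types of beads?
C(54+6-1, 6-1) = C(59, 5) = 5006386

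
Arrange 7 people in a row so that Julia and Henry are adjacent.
Treat as block: (7-1)! × 2! = 720 × 2 = 1440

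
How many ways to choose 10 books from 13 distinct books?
C(13,10) = 13!/(10!×3!) = 286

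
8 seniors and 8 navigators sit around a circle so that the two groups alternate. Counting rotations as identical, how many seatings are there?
Fix one of the seniors: (8-1)! ways for the remaining seniors, × 8! ways for the navigators = 5040 × 40320 = 203212800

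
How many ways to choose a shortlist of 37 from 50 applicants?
C(50,37) = 50!/(37!×13!) = 354860518600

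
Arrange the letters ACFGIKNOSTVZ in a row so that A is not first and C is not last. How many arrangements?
By inclusion-exclusion: 12! - 2×(12-1)! + (12-2)! = 479001600 - 79833600 + 3628800 = 402796800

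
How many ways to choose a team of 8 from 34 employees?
C(34,8) = 34!/(8!×26!) = 18156204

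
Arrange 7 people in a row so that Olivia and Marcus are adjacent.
Treat as block: (7-1)! × 2! = 720 × 2 = 1440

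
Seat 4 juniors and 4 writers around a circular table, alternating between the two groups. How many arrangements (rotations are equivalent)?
Fix one of the juniors: (4-1)! ways for the remaining juniors, × 4! ways for the writers = 6 × 24 = 144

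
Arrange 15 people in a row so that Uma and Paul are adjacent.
Treat as block: (15-1)! × 2! = 87178291200 × 2 = 174356582400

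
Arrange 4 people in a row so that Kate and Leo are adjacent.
Treat as block: (4-1)! × 2! = 6 × 2 = 12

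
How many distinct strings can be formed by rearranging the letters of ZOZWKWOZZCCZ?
12! / (2! × 2! × 1! × 5! × 2!) = 498960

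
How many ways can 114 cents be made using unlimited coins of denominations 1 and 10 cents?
Coefficient of x^114 in 1/(1-x^1) · 1/(1-x^10). Use j coins of 10 for j = 0..⌊114/10⌋ = 11, the rest in 1s: 11 + 1 = 12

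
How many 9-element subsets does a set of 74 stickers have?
C(74,9) = 74!/(9!×65!) = 110524147514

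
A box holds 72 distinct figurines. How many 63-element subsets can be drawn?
C(72,63) = 72!/(63!×9!) = 85113005120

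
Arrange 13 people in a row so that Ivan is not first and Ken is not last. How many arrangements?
By inclusion-exclusion: 13! - 2×(13-1)! + (13-2)! = 6227020800 - 958003200 + 39916800 = 5308934400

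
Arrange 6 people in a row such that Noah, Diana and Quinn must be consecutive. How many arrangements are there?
Treat the 3 as one block: (6-3+1)! × 3! = 24 × 6 = 144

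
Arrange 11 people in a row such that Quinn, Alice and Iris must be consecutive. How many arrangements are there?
Treat the 3 as one block: (11-3+1)! × 3! = 362880 × 6 = 2177280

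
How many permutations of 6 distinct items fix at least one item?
Complement of the derangements. !6 = Σ_{j=0}^{6} (-1)^j·6!/j! = 720 - 720 + 360 - 120 + 30 - 6 + 1 = 265. 6! - !6 = 720 - 265 = 455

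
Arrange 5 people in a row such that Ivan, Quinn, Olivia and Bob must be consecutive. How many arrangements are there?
Treat the 4 as one block: (5-4+1)! × 4! = 2 × 24 = 48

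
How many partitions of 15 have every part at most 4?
Let r_j(i) = number of partitions of i into parts ≤ j, for i = 0..15. r_1(i) = 1 for all i; r_j(i) = r_{j-1}(i) + r_j(i-j). Rows j = 2..4: ≤2: 1 1 2 2 3 3 4 4 5 5 6 6 7 7 8 8; ≤3: 1 1 2 3 4 5 7 8 10 12 14 16 19 21 24 27; ≤4: 1 1 2 3 5 6 9 11 15 18 23 27 34 39 47 54. r_4(15) = 54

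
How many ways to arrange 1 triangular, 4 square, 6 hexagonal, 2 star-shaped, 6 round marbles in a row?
19! / (1! × 4! × 6! × 2! × 6!) = 4888643760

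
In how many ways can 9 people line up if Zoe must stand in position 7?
Fix one position: (9-1)! = 40320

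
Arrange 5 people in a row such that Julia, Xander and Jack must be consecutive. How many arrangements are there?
Treat the 3 as one block: (5-3+1)! × 3! = 6 × 6 = 36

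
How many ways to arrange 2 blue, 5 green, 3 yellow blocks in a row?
10! / (2! × 5! × 3!) = 2520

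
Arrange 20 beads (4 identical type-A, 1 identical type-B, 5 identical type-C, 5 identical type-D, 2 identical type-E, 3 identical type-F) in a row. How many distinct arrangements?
20! / (4! × 1! × 5! × 5! × 2! × 3!) = 586637251200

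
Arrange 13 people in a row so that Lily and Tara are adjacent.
Treat as block: (13-1)! × 2! = 479001600 × 2 = 958003200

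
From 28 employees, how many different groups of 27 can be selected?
C(28,27) = 28!/(27!×1!) = 28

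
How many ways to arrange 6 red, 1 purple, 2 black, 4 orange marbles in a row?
13! / (6! × 1! × 2! × 4!) = 180180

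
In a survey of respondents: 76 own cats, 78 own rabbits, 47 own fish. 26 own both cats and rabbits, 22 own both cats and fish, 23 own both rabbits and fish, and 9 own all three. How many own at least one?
|A∪B∪C| = 76+78+47-26-22-23+9 = 139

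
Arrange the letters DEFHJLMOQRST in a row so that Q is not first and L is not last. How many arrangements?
By inclusion-exclusion: 12! - 2×(12-1)! + (12-2)! = 479001600 - 79833600 + 3628800 = 402796800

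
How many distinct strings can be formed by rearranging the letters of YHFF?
4! / (2! × 1! × 1!) = 12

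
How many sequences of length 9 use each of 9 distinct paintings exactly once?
9! = 362880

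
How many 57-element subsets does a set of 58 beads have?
C(58,57) = 58!/(57!×1!) = 58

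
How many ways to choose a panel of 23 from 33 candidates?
C(33,23) = 33!/(23!×10!) = 92561040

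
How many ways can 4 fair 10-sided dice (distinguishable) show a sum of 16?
Coefficient of x^16 in (x + x² + ... + x^10)^4. By inclusion-exclusion on dice exceeding 10: Σ_j (-1)^j C(4,j)·C(16-1-10j, 3) = C(4,0)·C(15,3) - C(4,1)·C(5,3) = 1·455 - 4·10 = 415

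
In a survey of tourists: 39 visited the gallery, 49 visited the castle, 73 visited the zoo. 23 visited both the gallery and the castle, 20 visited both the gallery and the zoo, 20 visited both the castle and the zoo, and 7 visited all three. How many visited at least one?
|A∪B∪C| = 39+49+73-23-20-20+7 = 105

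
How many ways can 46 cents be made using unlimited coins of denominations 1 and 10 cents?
Coefficient of x^46 in 1/(1-x^1) · 1/(1-x^10). Use j coins of 10 for j = 0..⌊46/10⌋ = 4, the rest in 1s: 4 + 1 = 5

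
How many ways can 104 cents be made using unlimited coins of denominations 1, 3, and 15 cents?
Coefficient of x^104 in 1/(1-x^1) · 1/(1-x^3) · 1/(1-x^15). Case on j = number of 15-cent coins (j = 0..6); remainder r = 104 - 15j is made from {1,3} in ⌊r/3⌋+1 ways. r = 104, 89, 74, 59, 44, 29, 14 → 35 + 30 + 25 + 20 + 15 + 10 + 5 = 140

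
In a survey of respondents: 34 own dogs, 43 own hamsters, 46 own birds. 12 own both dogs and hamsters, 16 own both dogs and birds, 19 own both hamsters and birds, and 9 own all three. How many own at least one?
|A∪B∪C| = 34+43+46-12-16-19+9 = 85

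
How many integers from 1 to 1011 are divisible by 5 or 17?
⌊1011/5⌋ + ⌊1011/17⌋ - ⌊1011/85⌋ = 202 + 59 - 11 = 250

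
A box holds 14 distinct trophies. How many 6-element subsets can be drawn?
C(14,6) = 14!/(6!×8!) = 3003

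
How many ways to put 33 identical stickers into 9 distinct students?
C(33+9-1, 9-1) = C(41, 8) = 95548245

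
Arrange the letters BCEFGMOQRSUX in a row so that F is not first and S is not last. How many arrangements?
By inclusion-exclusion: 12! - 2×(12-1)! + (12-2)! = 479001600 - 79833600 + 3628800 = 402796800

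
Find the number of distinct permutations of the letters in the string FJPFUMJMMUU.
11! / (1! × 3! × 2! × 2! × 3!) = 277200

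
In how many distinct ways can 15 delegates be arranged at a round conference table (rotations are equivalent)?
Circular: fix one position, arrange the rest. (15-1)! = 87178291200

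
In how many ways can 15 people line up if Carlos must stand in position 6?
Fix one position: (15-1)! = 87178291200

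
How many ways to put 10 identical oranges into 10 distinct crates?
C(10+10-1, 10-1) = C(19, 9) = 92378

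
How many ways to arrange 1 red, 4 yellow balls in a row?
5! / (1! × 4!) = 5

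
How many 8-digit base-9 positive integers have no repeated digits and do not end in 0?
Last digit: 8 nonzero choices. First digit: 7 (nonzero, ≠last). Middle 6: P(7,6) = 5040. Total = 282240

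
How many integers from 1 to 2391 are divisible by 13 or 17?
⌊2391/13⌋ + ⌊2391/17⌋ - ⌊2391/221⌋ = 183 + 140 - 10 = 313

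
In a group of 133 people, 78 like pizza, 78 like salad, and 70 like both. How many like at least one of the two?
|A∪B| = |A| + |B| - |A∩B| = 78 + 78 - 70 = 86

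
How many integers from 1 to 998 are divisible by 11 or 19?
⌊998/11⌋ + ⌊998/19⌋ - ⌊998/209⌋ = 90 + 52 - 4 = 138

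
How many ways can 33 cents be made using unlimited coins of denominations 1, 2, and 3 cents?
Coefficient of x^33 in 1/(1-x^1) · 1/(1-x^2) · 1/(1-x^3). Case on j = number of 3-cent coins (j = 0..11); remainder r = 33 - 3j is made from {1,2} in ⌊r/2⌋+1 ways. r = 33, 30, 27, 24, 21, 18, 15, 12, 9, 6, 3, 0 → 17 + 16 + 14 + 13 + 11 + 10 + 8 + 7 + 5 + 4 + 2 + 1 = 108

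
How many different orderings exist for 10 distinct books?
10! = 3628800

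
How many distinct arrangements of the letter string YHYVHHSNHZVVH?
13! / (2! × 1! × 1! × 1! × 3! × 5!) = 4324320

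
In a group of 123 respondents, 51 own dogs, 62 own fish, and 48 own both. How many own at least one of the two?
|A∪B| = |A| + |B| - |A∩B| = 51 + 62 - 48 = 65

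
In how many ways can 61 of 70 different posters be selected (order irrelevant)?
C(70,61) = 70!/(61!×9!) = 65033528560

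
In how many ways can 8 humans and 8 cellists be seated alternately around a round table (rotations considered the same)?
Fix one of the humans: (8-1)! ways for the remaining humans, × 8! ways for the cellists = 5040 × 40320 = 203212800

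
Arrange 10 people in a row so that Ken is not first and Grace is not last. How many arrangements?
By inclusion-exclusion: 10! - 2×(10-1)! + (10-2)! = 3628800 - 725760 + 40320 = 2943360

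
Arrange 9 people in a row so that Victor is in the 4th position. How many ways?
Fix one position: (9-1)! = 40320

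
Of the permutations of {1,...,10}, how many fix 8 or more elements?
Exactly j fixed points: C(10,j)·!(10-j); sum over j ≥ 8 (derangement numbers via !m = (m-1)·(!(m-1) + !(m-2)): !0..!2 = 1, 0, 1). Σ_{j=8}^{10} C(10,j)·!(10-j) = C(10,8)·!2 + C(10,9)·!1 + C(10,10)·!0 = 45·1 + 10·0 + 1·1 = 46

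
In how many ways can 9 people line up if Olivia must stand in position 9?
Fix one position: (9-1)! = 40320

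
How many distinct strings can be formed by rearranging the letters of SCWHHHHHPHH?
11! / (1! × 1! × 7! × 1! × 1!) = 7920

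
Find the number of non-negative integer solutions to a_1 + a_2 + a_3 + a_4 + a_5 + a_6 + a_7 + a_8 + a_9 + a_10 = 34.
C(34+10-1, 10-1) = C(43, 9) = 563921995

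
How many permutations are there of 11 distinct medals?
11! = 39916800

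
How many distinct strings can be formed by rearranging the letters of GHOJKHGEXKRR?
12! / (1! × 1! × 2! × 1! × 2! × 1! × 2! × 2!) = 29937600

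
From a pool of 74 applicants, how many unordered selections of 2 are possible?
C(74,2) = 74!/(2!×72!) = 2701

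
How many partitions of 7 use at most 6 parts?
By conjugation, equals partitions of 7 into parts ≤ 6. Let r_j(i) = number of partitions of i into parts ≤ j, for i = 0..7. r_1(i) = 1 for all i; r_j(i) = r_{j-1}(i) + r_j(i-j). Rows j = 2..6: ≤2: 1 1 2 2 3 3 4 4; ≤3: 1 1 2 3 4 5 7 8; ≤4: 1 1 2 3 5 6 9 11; ≤5: 1 1 2 3 5 7 10 13; ≤6: 1 1 2 3 5 7 11 14. r_6(7) = 14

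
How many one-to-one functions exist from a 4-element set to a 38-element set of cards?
P(38,4) = 38!/(38-4)! = 1771560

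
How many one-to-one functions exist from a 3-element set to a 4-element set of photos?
P(4,3) = 4!/(4-3)! = 24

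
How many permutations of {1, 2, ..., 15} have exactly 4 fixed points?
Choose the 4 fixed points C(15,4) = 1365, derange the rest: !11 = Σ_{j=0}^{11} (-1)^j·11!/j! = 39916800 - 39916800 + 19958400 - 6652800 + 1663200 - 332640 + 55440 - 7920 + 990 - 110 + 11 - 1 = 14684570. Product = 1365 × 14684570 = 20044438050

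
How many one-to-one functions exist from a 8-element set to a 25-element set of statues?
P(25,8) = 25!/(25-8)! = 43609104000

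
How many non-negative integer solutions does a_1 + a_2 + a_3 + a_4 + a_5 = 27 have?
C(27+5-1, 5-1) = C(31, 4) = 31465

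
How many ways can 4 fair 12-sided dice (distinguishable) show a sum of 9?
Coefficient of x^9 in (x + x² + ... + x^12)^4. By inclusion-exclusion on dice exceeding 12: Σ_j (-1)^j C(4,j)·C(9-1-12j, 3) = C(4,0)·C(8,3) = 1·56 = 56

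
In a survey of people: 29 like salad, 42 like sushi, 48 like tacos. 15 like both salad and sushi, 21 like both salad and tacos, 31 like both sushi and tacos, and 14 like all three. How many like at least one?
|A∪B∪C| = 29+42+48-15-21-31+14 = 66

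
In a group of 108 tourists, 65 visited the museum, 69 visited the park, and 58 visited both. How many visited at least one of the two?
|A∪B| = |A| + |B| - |A∩B| = 65 + 69 - 58 = 76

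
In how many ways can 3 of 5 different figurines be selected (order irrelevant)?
C(5,3) = 5!/(3!×2!) = 10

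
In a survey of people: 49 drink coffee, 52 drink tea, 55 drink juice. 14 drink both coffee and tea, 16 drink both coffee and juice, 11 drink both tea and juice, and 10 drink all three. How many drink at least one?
|A∪B∪C| = 49+52+55-14-16-11+10 = 125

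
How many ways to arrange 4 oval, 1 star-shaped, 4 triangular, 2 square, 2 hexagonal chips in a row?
13! / (4! × 1! × 4! × 2! × 2!) = 2702700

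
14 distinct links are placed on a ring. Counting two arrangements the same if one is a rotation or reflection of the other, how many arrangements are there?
(14-1)!/2 = 6227020800/2 = 3113510400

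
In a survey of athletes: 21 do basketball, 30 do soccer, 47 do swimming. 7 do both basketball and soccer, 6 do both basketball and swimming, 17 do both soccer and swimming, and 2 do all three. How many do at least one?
|A∪B∪C| = 21+30+47-7-6-17+2 = 70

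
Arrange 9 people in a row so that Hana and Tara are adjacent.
Treat as block: (9-1)! × 2! = 40320 × 2 = 80640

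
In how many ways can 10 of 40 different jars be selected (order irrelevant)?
C(40,10) = 40!/(10!×30!) = 847660528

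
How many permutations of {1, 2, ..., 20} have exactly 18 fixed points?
Choose the 18 fixed points C(20,18) = 190, derange the rest: !2 = Σ_{j=0}^{2} (-1)^j·2!/j! = 2 - 2 + 1 = 1. Product = 190 × 1 = 190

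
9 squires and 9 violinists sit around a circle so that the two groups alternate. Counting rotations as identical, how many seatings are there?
Fix one of the squires: (9-1)! ways for the remaining squires, × 9! ways for the violinists = 40320 × 362880 = 14631321600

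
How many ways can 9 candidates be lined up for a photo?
9! = 362880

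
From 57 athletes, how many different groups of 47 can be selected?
C(57,47) = 57!/(47!×10!) = 43183019880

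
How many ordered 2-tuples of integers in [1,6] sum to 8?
Coefficient of x^8 in (x + x² + ... + x^6)^2. By inclusion-exclusion on dice exceeding 6: Σ_j (-1)^j C(2,j)·C(8-1-6j, 1) = C(2,0)·C(7,1) - C(2,1)·C(1,1) = 1·7 - 2·1 = 5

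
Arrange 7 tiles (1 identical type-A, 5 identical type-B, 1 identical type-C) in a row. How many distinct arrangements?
7! / (1! × 5! × 1!) = 42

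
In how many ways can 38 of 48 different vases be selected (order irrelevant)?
C(48,38) = 48!/(38!×10!) = 6540715896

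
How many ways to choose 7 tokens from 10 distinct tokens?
C(10,7) = 10!/(7!×3!) = 120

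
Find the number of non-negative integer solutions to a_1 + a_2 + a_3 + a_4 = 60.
C(60+4-1, 4-1) = C(63, 3) = 39711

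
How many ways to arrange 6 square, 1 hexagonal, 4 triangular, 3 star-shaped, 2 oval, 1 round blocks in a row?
17! / (6! × 1! × 4! × 3! × 2! × 1!) = 1715313600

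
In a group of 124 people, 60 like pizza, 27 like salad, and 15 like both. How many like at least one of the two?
|A∪B| = |A| + |B| - |A∩B| = 60 + 27 - 15 = 72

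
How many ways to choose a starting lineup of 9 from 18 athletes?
C(18,9) = 18!/(9!×9!) = 48620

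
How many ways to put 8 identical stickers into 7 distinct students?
C(8+7-1, 7-1) = C(14, 6) = 3003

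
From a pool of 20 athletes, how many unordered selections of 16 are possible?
C(20,16) = 20!/(16!×4!) = 4845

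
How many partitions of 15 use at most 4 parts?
By conjugation, equals partitions of 15 into parts ≤ 4. Let r_j(i) = number of partitions of i into parts ≤ j, for i = 0..15. r_1(i) = 1 for all i; r_j(i) = r_{j-1}(i) + r_j(i-j). Rows j = 2..4: ≤2: 1 1 2 2 3 3 4 4 5 5 6 6 7 7 8 8; ≤3: 1 1 2 3 4 5 7 8 10 12 14 16 19 21 24 27; ≤4: 1 1 2 3 5 6 9 11 15 18 23 27 34 39 47 54. r_4(15) = 54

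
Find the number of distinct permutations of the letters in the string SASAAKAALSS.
11! / (5! × 4! × 1! × 1!) = 13860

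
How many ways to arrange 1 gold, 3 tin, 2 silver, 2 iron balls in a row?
8! / (1! × 3! × 2! × 2!) = 1680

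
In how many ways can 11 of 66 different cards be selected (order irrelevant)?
C(66,11) = 66!/(11!×55!) = 1074082795968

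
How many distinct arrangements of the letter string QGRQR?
5! / (2! × 1! × 2!) = 30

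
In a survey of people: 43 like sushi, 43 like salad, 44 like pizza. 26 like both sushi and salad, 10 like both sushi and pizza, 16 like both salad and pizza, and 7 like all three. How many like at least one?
|A∪B∪C| = 43+43+44-26-10-16+7 = 85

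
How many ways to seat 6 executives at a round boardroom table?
Circular: fix one position, arrange the rest. (6-1)! = 120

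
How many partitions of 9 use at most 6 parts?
By conjugation, equals partitions of 9 into parts ≤ 6. Let r_j(i) = number of partitions of i into parts ≤ j, for i = 0..9. r_1(i) = 1 for all i; r_j(i) = r_{j-1}(i) + r_j(i-j). Rows j = 2..6: ≤2: 1 1 2 2 3 3 4 4 5 5; ≤3: 1 1 2 3 4 5 7 8 10 12; ≤4: 1 1 2 3 5 6 9 11 15 18; ≤5: 1 1 2 3 5 7 10 13 18 23; ≤6: 1 1 2 3 5 7 11 14 20 26. r_6(9) = 26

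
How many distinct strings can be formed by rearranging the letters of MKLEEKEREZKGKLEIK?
17! / (1! × 1! × 2! × 1! × 1! × 5! × 5! × 1!) = 12350257920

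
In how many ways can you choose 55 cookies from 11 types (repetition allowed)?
C(55+11-1, 11-1) = C(65, 10) = 179013799328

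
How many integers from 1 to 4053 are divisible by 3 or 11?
⌊4053/3⌋ + ⌊4053/11⌋ - ⌊4053/33⌋ = 1351 + 368 - 122 = 1597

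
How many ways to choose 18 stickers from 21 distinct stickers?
C(21,18) = 21!/(18!×3!) = 1330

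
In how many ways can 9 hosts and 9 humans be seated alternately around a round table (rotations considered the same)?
Fix one of the hosts: (9-1)! ways for the remaining hosts, × 9! ways for the humans = 40320 × 362880 = 14631321600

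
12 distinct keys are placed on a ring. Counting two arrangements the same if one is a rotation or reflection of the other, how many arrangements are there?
(12-1)!/2 = 39916800/2 = 19958400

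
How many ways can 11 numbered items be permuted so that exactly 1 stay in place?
Choose the 1 fixed point C(11,1) = 11, derange the rest: !10 = Σ_{j=0}^{10} (-1)^j·10!/j! = 3628800 - 3628800 + 1814400 - 604800 + 151200 - 30240 + 5040 - 720 + 90 - 10 + 1 = 1334961. Product = 11 × 1334961 = 14684571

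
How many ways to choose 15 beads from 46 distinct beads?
C(46,15) = 46!/(15!×31!) = 511738760544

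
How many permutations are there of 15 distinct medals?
15! = 1307674368000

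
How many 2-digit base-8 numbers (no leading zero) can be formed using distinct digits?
First digit: 7 choices (nonzero). Then descending: 7 × 7 = 49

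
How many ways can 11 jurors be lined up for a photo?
11! = 39916800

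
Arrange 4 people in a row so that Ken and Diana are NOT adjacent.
Total - adjacent = 4! - (4-1)!×2 = 24 - 12 = 12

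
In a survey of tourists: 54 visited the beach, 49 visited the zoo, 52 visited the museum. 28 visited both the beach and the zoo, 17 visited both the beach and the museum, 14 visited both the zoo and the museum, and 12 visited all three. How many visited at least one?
|A∪B∪C| = 54+49+52-28-17-14+12 = 108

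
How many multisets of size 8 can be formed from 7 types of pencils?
C(8+7-1, 7-1) = C(14, 6) = 3003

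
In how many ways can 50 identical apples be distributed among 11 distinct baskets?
C(50+11-1, 11-1) = C(60, 10) = 75394027566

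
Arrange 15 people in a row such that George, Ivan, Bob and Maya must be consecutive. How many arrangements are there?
Treat the 4 as one block: (15-4+1)! × 4! = 479001600 × 24 = 11496038400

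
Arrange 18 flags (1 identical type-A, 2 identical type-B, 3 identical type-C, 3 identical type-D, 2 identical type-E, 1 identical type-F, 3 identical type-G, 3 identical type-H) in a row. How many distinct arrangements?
18! / (1! × 2! × 3! × 3! × 2! × 1! × 3! × 3!) = 1235025792000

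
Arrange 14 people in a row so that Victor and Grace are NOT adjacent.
Total - adjacent = 14! - (14-1)!×2 = 87178291200 - 12454041600 = 74724249600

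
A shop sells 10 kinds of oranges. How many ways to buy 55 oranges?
C(55+10-1, 10-1) = C(64, 9) = 27540584512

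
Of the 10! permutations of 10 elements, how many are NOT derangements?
Complement of the derangements. !10 = Σ_{j=0}^{10} (-1)^j·10!/j! = 3628800 - 3628800 + 1814400 - 604800 + 151200 - 30240 + 5040 - 720 + 90 - 10 + 1 = 1334961. 10! - !10 = 3628800 - 1334961 = 2293839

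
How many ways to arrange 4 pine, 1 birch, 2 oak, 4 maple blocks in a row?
11! / (4! × 1! × 2! × 4!) = 34650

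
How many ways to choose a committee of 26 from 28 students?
C(28,26) = 28!/(26!×2!) = 378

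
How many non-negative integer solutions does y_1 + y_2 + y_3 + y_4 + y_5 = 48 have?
C(48+5-1, 5-1) = C(52, 4) = 270725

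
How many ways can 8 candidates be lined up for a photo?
8! = 40320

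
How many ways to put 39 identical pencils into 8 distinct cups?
C(39+8-1, 8-1) = C(46, 7) = 53524680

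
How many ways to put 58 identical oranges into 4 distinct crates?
C(58+4-1, 4-1) = C(61, 3) = 35990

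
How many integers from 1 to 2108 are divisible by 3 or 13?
⌊2108/3⌋ + ⌊2108/13⌋ - ⌊2108/39⌋ = 702 + 162 - 54 = 810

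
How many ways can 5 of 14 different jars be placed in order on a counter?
P(14,5) = 14!/(14-5)! = 240240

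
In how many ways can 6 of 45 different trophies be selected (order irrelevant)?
C(45,6) = 45!/(6!×39!) = 8145060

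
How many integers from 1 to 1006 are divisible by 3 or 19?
⌊1006/3⌋ + ⌊1006/19⌋ - ⌊1006/57⌋ = 335 + 52 - 17 = 370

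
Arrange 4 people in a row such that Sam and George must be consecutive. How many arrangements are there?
Treat the 2 as one block: (4-2+1)! × 2! = 6 × 2 = 12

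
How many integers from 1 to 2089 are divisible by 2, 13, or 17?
⌊2089/2⌋+⌊2089/13⌋+⌊2089/17⌋ - ⌊2089/26⌋-⌊2089/34⌋-⌊2089/221⌋ + ⌊2089/442⌋ = 1044+160+122 - 80-61-9 + 4 = 1180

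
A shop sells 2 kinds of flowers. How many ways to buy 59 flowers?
C(59+2-1, 2-1) = C(60, 1) = 60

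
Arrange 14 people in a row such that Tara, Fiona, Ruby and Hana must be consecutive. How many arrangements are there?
Treat the 4 as one block: (14-4+1)! × 4! = 39916800 × 24 = 958003200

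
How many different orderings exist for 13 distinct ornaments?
13! = 6227020800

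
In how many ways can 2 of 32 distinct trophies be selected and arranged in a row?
P(32,2) = 32!/(32-2)! = 992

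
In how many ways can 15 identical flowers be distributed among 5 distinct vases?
C(15+5-1, 5-1) = C(19, 4) = 3876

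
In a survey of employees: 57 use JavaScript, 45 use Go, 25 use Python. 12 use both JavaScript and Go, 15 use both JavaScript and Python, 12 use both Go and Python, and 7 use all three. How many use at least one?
|A∪B∪C| = 57+45+25-12-15-12+7 = 95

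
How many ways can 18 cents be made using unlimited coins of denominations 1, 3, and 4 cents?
Coefficient of x^18 in 1/(1-x^1) · 1/(1-x^3) · 1/(1-x^4). Case on j = number of 4-cent coins (j = 0..4); remainder r = 18 - 4j is made from {1,3} in ⌊r/3⌋+1 ways. r = 18, 14, 10, 6, 2 → 7 + 5 + 4 + 3 + 1 = 20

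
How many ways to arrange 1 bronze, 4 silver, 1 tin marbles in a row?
6! / (1! × 4! × 1!) = 30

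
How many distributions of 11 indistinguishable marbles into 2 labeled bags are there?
C(11+2-1, 2-1) = C(12, 1) = 12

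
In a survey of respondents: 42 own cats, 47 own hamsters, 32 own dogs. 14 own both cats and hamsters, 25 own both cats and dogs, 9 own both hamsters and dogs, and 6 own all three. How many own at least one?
|A∪B∪C| = 42+47+32-14-25-9+6 = 79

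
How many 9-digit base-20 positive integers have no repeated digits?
First digit: 19 choices (nonzero). Then descending: 19 × 19 × 18 × 17 × 16 × 15 × 14 × 13 × 12 = 57901858560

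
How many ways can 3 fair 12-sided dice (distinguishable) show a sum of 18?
Coefficient of x^18 in (x + x² + ... + x^12)^3. By inclusion-exclusion on dice exceeding 12: Σ_j (-1)^j C(3,j)·C(18-1-12j, 2) = C(3,0)·C(17,2) - C(3,1)·C(5,2) = 1·136 - 3·10 = 106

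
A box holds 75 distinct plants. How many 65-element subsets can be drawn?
C(75,65) = 75!/(65!×10!) = 828931106355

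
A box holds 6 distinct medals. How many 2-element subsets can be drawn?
C(6,2) = 6!/(2!×4!) = 15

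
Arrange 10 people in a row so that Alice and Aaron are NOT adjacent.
Total - adjacent = 10! - (10-1)!×2 = 3628800 - 725760 = 2903040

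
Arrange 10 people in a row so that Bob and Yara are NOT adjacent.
Total - adjacent = 10! - (10-1)!×2 = 3628800 - 725760 = 2903040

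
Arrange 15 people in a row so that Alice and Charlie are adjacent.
Treat as block: (15-1)! × 2! = 87178291200 × 2 = 174356582400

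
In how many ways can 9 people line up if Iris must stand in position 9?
Fix one position: (9-1)! = 40320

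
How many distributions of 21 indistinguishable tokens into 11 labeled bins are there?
C(21+11-1, 11-1) = C(31, 10) = 44352165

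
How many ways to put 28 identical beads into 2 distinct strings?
C(28+2-1, 2-1) = C(29, 1) = 29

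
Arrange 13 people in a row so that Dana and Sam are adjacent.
Treat as block: (13-1)! × 2! = 479001600 × 2 = 958003200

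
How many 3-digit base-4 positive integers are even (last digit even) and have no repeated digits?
Last∈{0,2}. Last=0: 6. Last nonzero: 1×2×P(2,1) = 4. Total = 10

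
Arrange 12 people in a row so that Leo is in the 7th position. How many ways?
Fix one position: (12-1)! = 39916800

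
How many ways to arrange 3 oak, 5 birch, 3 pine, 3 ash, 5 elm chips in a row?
19! / (3! × 5! × 3! × 3! × 5!) = 39109150080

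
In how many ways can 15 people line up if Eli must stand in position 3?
Fix one position: (15-1)! = 87178291200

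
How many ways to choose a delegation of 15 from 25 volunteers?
C(25,15) = 25!/(15!×10!) = 3268760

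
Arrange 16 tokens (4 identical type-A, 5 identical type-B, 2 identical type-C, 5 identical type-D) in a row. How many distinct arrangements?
16! / (4! × 5! × 2! × 5!) = 30270240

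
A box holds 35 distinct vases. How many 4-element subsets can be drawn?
C(35,4) = 35!/(4!×31!) = 52360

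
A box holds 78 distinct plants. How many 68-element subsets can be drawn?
C(78,68) = 78!/(68!×10!) = 1258315963905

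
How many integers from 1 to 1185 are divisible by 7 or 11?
⌊1185/7⌋ + ⌊1185/11⌋ - ⌊1185/77⌋ = 169 + 107 - 15 = 261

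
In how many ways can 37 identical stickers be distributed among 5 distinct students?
C(37+5-1, 5-1) = C(41, 4) = 101270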